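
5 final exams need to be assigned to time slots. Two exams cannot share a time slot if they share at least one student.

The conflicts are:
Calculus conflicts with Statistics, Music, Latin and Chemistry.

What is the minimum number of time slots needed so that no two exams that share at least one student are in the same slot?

2

Calculus and Statistics conflict, so at least 2 time slots are needed.
Using 2 time slots: Calculus=1, Statistics=2, Music=2, Latin=2, Chemistry=2. Every pair that conflicts lands in different time slots.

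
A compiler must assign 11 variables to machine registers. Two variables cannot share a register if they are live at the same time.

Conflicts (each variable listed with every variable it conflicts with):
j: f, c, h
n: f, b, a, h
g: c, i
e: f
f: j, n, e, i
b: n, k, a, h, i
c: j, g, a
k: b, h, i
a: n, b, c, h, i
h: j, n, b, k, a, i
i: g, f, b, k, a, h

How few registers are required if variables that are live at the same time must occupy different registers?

4

n, b, a, h all conflict with each other, so at least 4 registers are needed.
4 registers suffice: register 1 → {f, c, h}; register 2 → {j, n, e, i}; register 3 → {g, b}; register 4 → {k, a}. Every pair that conflicts lands in different registers.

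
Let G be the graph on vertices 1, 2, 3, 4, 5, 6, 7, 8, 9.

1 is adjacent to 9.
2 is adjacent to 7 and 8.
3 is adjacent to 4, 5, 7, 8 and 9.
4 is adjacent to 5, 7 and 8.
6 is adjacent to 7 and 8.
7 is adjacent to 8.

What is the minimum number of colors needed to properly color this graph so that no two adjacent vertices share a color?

4

3, 4, 7, 8 are pairwise adjacent (a clique of size 4), so at least 4 colors are needed.
4 colors suffice: color a → {5, 7, 9}; color b → {1, 8}; color c → {2, 3, 6}; color d → {4}. Each edge has distinct colors on its endpoints.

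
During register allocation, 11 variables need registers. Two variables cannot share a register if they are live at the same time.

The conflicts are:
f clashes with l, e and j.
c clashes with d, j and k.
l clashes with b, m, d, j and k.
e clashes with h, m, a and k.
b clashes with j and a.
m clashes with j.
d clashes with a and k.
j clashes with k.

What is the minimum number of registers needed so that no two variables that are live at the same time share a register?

l, m, j all conflict with each other, so at least 3 registers are needed.
3 registers suffice: register 1 → {c, l, h, a}; register 2 → {e, d, j}; register 3 → {f, b, m, k}. Each listed conflict is separated.

3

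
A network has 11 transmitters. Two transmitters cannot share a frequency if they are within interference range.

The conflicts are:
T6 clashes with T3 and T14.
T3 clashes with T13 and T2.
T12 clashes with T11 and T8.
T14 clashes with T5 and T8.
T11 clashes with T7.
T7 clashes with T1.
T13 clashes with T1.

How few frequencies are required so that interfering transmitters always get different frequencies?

The cycle T12-T8-T14-T6-T3-T13-T1-T7-T11-T12 has odd length 9, so it cannot be 2-colored; at least 3 frequencies are needed.
A valid assignment using 3 frequencies: T6=2, T3=1, T12=2, T14=1, T5=2, T11=1, T7=2, T13=2, T1=1, T8=3, T2=2. Every pair that conflicts lands in different frequencies.

3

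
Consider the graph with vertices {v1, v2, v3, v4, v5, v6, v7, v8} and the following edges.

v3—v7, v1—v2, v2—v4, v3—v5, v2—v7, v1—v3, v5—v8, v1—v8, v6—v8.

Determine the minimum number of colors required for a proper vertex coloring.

2

v5 and v8 are adjacent, so at least 2 colors are needed.
A valid assignment using 2 colors: v1=blue, v2=red, v3=red, v4=blue, v5=blue, v6=blue, v7=blue, v8=red. No two adjacent vertices share a color.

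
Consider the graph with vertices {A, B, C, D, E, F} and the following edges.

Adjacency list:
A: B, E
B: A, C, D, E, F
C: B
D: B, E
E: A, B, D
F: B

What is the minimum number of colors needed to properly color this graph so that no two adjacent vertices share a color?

3

A, B, E are pairwise adjacent, so at least 3 colors are needed.
3 colors suffice: color 1 → {B}; color 2 → {C, E, F}; color 3 → {A, D}. Every edge joins two different colors.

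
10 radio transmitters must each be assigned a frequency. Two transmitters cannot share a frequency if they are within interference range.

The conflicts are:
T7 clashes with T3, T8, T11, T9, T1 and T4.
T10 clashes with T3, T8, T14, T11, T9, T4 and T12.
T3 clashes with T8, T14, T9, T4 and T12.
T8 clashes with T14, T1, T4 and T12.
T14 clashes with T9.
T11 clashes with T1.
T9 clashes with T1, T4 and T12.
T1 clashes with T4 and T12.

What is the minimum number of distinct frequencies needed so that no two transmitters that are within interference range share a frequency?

T10, T3, T14, T9 all conflict with each other, so at least 4 frequencies are needed.
4 frequencies suffice: T7=2, T10=2, T3=3, T8=1, T14=4, T11=1, T9=1, T1=3, T4=4, T12=4. Each listed conflict is separated.

4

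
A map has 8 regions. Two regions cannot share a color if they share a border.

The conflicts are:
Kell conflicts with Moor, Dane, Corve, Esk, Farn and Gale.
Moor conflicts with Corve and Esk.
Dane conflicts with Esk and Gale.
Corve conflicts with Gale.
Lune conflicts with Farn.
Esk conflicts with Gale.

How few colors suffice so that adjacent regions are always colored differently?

4

Kell, Dane, Esk, Gale are mutually in conflict, so at least 4 colors are needed.
A valid assignment using 4 colors: Kell=1, Moor=2, Dane=4, Corve=3, Lune=1, Esk=3, Farn=2, Gale=2. Every pair that conflicts lands in different colors.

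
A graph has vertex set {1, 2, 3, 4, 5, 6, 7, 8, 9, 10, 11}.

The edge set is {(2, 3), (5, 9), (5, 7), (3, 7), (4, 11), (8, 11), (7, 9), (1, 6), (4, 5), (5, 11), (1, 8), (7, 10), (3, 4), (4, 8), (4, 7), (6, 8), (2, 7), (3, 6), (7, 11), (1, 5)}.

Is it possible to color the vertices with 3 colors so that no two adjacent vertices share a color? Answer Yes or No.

4, 5, 7, 11 are pairwise adjacent (a clique of size 4), so at least 4 colors are needed.
So 3 colors are not enough.

No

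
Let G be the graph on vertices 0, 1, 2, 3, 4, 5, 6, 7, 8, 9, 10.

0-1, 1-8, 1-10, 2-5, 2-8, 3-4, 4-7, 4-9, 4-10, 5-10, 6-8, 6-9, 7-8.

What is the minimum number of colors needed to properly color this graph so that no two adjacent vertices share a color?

3

The cycle 7-4-10-1-8-7 has odd length 5, so it cannot be 2-colored; at least 3 colors are needed.
A valid assignment using 3 colors: 0=red, 1=green, 2=blue, 3=blue, 4=red, 5=red, 6=green, 7=blue, 8=red, 9=blue, 10=blue. Every edge joins two different colors.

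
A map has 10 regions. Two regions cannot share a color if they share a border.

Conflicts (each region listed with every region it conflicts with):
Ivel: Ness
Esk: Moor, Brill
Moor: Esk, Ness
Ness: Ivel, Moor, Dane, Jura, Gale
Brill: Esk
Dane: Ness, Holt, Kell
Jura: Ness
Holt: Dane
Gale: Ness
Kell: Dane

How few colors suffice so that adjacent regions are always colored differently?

2

Dane and Holt conflict, so at least 2 colors are needed.
2 colors suffice: color 1 → {Esk, Ness, Holt, Kell}; color 2 → {Ivel, Moor, Brill, Dane, Jura, Gale}. Every pair that conflicts lands in different colors.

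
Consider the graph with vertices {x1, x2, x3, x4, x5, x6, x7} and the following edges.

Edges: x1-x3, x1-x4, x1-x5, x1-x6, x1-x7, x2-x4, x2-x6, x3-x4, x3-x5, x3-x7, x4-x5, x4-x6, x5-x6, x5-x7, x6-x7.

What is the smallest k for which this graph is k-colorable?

x1, x3, x5, x7 form a clique, so at least 4 colors are needed.
One proper 4-coloring: x1=1, x2=1, x3=3, x4=2, x5=4, x6=3, x7=2. Every edge joins two different colors.

4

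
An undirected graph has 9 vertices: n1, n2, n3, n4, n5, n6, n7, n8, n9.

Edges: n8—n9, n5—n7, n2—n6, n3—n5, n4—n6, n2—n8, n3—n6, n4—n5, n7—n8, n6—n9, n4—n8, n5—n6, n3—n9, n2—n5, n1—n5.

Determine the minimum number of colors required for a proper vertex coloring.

n3, n6, n9 form a triangle, so at least 3 colors are needed.
One proper 3-coloring: n1=2, n2=3, n3=3, n4=3, n5=1, n6=2, n7=3, n8=2, n9=1. Each edge has distinct colors on its endpoints.

3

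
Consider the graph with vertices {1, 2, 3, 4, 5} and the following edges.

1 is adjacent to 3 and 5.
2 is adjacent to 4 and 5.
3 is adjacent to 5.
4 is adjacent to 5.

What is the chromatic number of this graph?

3

2, 4, 5 form a triangle, so at least 3 colors are needed.
3 colors suffice: color a → {5}; color b → {1, 4}; color c → {2, 3}. Each edge has distinct colors on its endpoints.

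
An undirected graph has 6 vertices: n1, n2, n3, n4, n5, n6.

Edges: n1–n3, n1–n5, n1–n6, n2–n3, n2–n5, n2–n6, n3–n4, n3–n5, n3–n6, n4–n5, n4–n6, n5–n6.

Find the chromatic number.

n3, n4, n5, n6 are mutually adjacent (a clique of size 4), so at least 4 colors are needed.
One proper 4-coloring: n1=yellow, n2=yellow, n3=green, n4=yellow, n5=blue, n6=red. Each edge has distinct colors on its endpoints.

4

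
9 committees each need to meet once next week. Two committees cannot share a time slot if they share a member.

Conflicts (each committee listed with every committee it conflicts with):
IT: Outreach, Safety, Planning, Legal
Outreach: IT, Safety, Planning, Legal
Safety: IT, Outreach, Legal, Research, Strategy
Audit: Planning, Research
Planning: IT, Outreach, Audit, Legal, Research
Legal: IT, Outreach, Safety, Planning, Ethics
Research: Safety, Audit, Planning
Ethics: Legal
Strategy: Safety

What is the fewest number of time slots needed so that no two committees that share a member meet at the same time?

IT, Outreach, Safety, Legal are mutually in conflict, so at least 4 time slots are needed.
Using 4 time slots: IT=4, Outreach=3, Safety=1, Audit=3, Planning=1, Legal=2, Research=2, Ethics=1, Strategy=2. Every pair that conflicts lands in different time slots.

4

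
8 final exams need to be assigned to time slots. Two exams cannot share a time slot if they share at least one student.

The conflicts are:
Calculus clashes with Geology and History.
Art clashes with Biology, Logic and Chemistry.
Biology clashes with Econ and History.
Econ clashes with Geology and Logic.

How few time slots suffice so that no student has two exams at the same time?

The cycle Geology-Calculus-History-Biology-Econ-Geology has odd length 5, so it cannot be 2-colored; at least 3 time slots are needed.
3 time slots suffice: time slot 1 → {Calculus, Biology, Logic, Chemistry}; time slot 2 → {Art, Econ, History}; time slot 3 → {Geology}. Every pair that conflicts lands in different time slots.

3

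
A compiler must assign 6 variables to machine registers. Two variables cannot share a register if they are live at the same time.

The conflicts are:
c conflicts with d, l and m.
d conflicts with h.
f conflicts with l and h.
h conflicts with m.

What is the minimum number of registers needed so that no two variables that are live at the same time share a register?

3

The cycle c-l-f-h-m-c has odd length 5, so it cannot be 2-colored; at least 3 registers are needed.
A valid assignment using 3 registers: c=1, d=2, f=2, l=3, h=1, m=2. Every pair that conflicts lands in different registers.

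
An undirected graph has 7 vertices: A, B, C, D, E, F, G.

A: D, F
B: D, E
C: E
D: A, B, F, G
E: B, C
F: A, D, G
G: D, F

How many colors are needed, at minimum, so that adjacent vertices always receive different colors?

D, F, G are pairwise adjacent, so at least 3 colors are needed.
3 colors suffice: A=3, B=2, C=2, D=1, E=1, F=2, G=3. Each edge has distinct colors on its endpoints.

3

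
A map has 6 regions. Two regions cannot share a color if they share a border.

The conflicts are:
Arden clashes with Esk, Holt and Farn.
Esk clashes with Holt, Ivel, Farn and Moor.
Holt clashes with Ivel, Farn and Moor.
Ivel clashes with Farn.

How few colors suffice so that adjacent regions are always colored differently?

Arden, Esk, Holt, Farn are mutually in conflict, so at least 4 colors are needed.
4 colors suffice: Arden=4, Esk=1, Holt=2, Ivel=4, Farn=3, Moor=3. No two conflicting regions share a color.

4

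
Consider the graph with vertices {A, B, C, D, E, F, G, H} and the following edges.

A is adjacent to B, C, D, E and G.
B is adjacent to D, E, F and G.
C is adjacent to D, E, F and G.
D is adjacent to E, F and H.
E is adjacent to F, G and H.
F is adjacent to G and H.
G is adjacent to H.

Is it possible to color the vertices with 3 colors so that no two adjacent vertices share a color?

No

D, E, F, H form a clique, so at least 4 colors are needed.
So 3 colors are not enough.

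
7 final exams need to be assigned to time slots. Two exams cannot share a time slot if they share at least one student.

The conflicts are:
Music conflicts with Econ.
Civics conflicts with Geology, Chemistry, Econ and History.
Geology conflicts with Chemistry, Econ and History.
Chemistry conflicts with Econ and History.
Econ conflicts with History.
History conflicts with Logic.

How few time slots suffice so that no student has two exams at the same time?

Civics, Geology, Chemistry, Econ, History are mutually in conflict, so at least 5 time slots are needed.
5 time slots suffice: time slot 1 → {Music, History}; time slot 2 → {Econ, Logic}; time slot 3 → {Geology}; time slot 4 → {Civics}; time slot 5 → {Chemistry}. Each listed conflict is separated.

5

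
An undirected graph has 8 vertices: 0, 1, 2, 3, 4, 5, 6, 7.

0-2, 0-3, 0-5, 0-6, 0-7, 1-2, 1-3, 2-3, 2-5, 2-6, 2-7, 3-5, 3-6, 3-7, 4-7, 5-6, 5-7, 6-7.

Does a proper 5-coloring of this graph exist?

No

0, 2, 3, 5, 6, 7 form a clique, so at least 6 colors are needed.
So 5 colors are not enough.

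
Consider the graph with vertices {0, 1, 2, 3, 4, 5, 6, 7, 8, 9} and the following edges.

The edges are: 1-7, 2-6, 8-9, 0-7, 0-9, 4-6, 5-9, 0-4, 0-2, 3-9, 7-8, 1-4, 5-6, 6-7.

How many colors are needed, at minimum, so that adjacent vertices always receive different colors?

The cycle 6-5-9-0-7-6 has odd length 5, so it cannot be 2-colored; at least 3 colors are needed.
3 colors suffice: color red → {0, 1, 3, 6, 8}; color blue → {2, 4, 7, 9}; color green → {5}. No two adjacent vertices share a color.

3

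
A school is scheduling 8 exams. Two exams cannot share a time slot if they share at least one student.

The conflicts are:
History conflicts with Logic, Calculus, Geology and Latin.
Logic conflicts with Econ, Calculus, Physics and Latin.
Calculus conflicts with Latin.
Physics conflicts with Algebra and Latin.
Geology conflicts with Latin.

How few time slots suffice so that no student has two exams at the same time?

4

History, Logic, Calculus, Latin pairwise conflict, so at least 4 time slots are needed.
Using 4 time slots: History=3, Logic=2, Econ=1, Calculus=4, Physics=3, Algebra=1, Geology=2, Latin=1. Each listed conflict is separated.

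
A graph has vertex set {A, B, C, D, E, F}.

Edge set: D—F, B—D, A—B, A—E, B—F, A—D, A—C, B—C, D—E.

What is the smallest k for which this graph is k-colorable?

3

B, D, F form a triangle, so at least 3 colors are needed.
A valid assignment using 3 colors: A=2, B=1, C=3, D=3, E=1, F=2. No two adjacent vertices share a color.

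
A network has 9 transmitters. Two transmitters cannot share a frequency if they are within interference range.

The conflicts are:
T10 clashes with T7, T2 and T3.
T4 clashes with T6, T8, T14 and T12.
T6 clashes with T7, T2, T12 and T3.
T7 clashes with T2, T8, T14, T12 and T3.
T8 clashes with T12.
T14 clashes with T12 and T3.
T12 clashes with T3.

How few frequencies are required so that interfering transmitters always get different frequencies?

4

T6, T7, T12, T3 all conflict with each other, so at least 4 frequencies are needed.
Using 4 frequencies: T10=2, T4=1, T6=4, T7=1, T2=3, T8=3, T14=4, T12=2, T3=3. Every pair that conflicts lands in different frequencies.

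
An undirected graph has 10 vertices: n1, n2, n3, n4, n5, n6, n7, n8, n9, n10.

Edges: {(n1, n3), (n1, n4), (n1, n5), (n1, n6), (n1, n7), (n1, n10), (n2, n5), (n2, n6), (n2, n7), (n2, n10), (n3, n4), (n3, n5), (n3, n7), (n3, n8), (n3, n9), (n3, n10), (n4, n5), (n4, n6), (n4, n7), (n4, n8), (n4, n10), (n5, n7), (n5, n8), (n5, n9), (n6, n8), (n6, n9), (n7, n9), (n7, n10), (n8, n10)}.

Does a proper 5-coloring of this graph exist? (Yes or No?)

The chromatic number is 5. n1, n3, n4, n5, n7 form a clique, so at least 5 colors are needed.
5 colors suffice: n1=5, n2=2, n3=3, n4=2, n5=1, n6=1, n7=4, n8=4, n9=2, n10=1.
That is already a proper 5-coloring.

Yes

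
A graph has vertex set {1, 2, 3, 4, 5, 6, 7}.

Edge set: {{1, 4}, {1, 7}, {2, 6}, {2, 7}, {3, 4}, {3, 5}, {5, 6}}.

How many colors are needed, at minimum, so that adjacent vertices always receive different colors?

3

The cycle 1-7-2-6-5-3-4-1 has odd length 7, so it cannot be 2-colored; at least 3 colors are needed.
3 colors suffice: color red → {4, 6, 7}; color blue → {1, 2, 5}; color green → {3}. No two adjacent vertices share a color.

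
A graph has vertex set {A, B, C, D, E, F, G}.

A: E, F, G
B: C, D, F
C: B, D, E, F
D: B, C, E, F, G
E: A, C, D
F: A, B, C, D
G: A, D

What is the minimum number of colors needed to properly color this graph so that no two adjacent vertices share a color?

4

B, C, D, F are pairwise adjacent (a clique of size 4), so at least 4 colors are needed.
4 colors suffice: A=1, B=4, C=3, D=1, E=2, F=2, G=2. Each edge has distinct colors on its endpoints.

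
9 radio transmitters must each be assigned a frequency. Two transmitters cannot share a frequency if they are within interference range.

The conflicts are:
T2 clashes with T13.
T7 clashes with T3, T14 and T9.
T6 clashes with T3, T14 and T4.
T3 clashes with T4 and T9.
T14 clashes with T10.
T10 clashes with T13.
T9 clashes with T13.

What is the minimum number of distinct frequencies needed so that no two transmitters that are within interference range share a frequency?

3

T6, T3, T4 pairwise conflict, so at least 3 frequencies are needed.
3 frequencies suffice: frequency 1 → {T3, T14, T13}; frequency 2 → {T2, T7, T6, T10}; frequency 3 → {T4, T9}. Every pair that conflicts lands in different frequencies.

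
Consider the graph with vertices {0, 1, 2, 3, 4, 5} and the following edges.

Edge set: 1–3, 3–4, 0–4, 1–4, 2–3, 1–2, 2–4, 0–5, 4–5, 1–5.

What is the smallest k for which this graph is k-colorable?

1, 2, 3, 4 form a clique, so at least 4 colors are needed.
4 colors suffice: color a → {4}; color b → {0, 1}; color c → {2, 5}; color d → {3}. Every edge joins two different colors.

4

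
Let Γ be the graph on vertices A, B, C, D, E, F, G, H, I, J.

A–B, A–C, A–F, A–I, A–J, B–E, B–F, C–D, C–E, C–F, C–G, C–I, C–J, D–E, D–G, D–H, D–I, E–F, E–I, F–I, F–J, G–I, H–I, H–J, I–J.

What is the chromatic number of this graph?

5

A, C, F, I, J are mutually adjacent (a clique of size 5), so at least 5 colors are needed.
One proper 5-coloring: A=purple, B=red, C=blue, D=green, E=yellow, F=green, G=yellow, H=blue, I=red, J=yellow. Every edge joins two different colors.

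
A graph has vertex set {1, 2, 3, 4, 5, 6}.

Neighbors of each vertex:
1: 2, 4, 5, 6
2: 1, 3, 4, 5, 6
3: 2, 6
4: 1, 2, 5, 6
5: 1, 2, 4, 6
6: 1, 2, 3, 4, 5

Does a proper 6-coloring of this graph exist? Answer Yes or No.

Yes

The chromatic number is 5. 1, 2, 4, 5, 6 are mutually adjacent (a clique of size 5), so at least 5 colors are needed.
One proper 5-coloring: 1=c, 2=a, 3=c, 4=d, 5=e, 6=b.
Since 6 ≥ 5, a proper 6-coloring certainly exists.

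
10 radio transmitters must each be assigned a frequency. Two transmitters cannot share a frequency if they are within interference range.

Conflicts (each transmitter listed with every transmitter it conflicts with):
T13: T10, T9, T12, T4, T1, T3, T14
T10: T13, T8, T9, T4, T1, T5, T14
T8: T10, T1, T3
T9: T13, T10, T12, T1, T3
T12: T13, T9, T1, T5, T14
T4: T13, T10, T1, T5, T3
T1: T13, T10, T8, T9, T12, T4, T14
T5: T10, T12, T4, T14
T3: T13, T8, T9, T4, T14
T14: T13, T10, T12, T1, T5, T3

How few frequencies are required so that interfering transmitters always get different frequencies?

4

T13, T10, T1, T14 pairwise conflict, so at least 4 frequencies are needed.
Using 4 frequencies: T13=2, T10=1, T8=2, T9=4, T12=1, T4=4, T1=3, T5=2, T3=1, T14=4. No two conflicting transmitters share a frequency.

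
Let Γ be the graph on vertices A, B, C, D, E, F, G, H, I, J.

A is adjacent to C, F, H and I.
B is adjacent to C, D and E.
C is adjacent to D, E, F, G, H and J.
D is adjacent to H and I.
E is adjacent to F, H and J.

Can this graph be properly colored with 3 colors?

Yes

The chromatic number is 3. C, E, J form a triangle, so at least 3 colors are needed.
3 colors suffice: A=blue, B=green, C=red, D=blue, E=blue, F=green, G=blue, H=green, I=red, J=green.
That is already a proper 3-coloring.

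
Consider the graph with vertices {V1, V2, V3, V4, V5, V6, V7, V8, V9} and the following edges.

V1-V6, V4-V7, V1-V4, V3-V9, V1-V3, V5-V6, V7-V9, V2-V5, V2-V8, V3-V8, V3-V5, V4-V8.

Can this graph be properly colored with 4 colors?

The chromatic number is 3. The cycle V9-V3-V1-V4-V7-V9 has odd length 5, so it cannot be 2-colored; at least 3 colors are needed.
3 colors suffice: color 1 → {V2, V3, V4, V6}; color 2 → {V1, V5, V8, V9}; color 3 → {V7}.
Since 4 ≥ 3, a proper 4-coloring certainly exists.

Yes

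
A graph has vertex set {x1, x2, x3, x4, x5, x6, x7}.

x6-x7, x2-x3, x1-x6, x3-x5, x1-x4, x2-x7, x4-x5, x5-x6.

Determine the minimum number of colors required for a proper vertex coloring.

The cycle x6-x5-x3-x2-x7-x6 has odd length 5, so it cannot be 2-colored; at least 3 colors are needed.
3 colors suffice: color 1 → {x1, x5, x7}; color 2 → {x3, x4, x6}; color 3 → {x2}. No two adjacent vertices share a color.

3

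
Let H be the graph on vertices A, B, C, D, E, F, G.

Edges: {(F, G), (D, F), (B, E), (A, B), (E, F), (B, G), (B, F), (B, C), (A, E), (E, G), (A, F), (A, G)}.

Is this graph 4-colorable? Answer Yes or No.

A, B, E, F, G are pairwise adjacent (a clique of size 5), so at least 5 colors are needed.
So 4 colors are not enough.

No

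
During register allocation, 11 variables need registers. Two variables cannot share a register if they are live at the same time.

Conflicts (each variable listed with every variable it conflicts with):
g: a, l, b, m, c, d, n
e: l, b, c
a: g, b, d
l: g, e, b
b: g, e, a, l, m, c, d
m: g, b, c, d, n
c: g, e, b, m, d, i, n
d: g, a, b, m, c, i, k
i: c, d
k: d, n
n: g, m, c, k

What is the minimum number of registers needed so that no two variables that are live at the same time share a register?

5

g, b, m, c, d all conflict with each other, so at least 5 registers are needed.
5 registers suffice: register 1 → {b, i, n}; register 2 → {g, e, k}; register 3 → {a, l, c}; register 4 → {d}; register 5 → {m}. Each listed conflict is separated.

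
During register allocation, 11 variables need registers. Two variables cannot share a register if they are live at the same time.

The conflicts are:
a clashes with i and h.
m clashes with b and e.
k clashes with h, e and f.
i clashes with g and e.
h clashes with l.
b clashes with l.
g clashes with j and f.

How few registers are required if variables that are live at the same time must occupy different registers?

The cycle h-a-i-e-k-h has odd length 5, so it cannot be 2-colored; at least 3 registers are needed.
3 registers suffice: a=2, m=2, k=2, i=1, h=1, b=1, g=2, e=3, j=1, f=1, l=2. Each listed conflict is separated.

3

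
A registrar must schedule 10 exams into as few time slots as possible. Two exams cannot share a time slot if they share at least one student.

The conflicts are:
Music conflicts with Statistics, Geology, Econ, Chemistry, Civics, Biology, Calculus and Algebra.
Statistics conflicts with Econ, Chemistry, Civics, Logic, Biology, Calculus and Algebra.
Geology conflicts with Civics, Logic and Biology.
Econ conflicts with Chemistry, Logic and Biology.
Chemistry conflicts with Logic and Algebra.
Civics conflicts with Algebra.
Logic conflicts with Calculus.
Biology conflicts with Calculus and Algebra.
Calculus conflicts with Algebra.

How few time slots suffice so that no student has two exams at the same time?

5

Music, Statistics, Biology, Calculus, Algebra are mutually in conflict, so at least 5 time slots are needed.
A valid assignment using 5 time slots: Music=2, Statistics=1, Geology=1, Econ=3, Chemistry=4, Civics=4, Logic=2, Biology=4, Calculus=5, Algebra=3. Each listed conflict is separated.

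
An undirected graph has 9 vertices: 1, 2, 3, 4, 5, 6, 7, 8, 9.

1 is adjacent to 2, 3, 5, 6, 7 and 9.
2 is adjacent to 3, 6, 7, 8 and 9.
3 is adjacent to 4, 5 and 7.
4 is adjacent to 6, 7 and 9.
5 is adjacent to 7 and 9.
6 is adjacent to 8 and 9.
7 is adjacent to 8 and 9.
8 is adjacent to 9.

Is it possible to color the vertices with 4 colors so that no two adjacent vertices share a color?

Yes

The chromatic number is 4. 2, 6, 8, 9 form a clique, so at least 4 colors are needed.
4 colors suffice: color a → {6, 7}; color b → {3, 9}; color c → {2, 4, 5}; color d → {1, 8}.
That is already a proper 4-coloring.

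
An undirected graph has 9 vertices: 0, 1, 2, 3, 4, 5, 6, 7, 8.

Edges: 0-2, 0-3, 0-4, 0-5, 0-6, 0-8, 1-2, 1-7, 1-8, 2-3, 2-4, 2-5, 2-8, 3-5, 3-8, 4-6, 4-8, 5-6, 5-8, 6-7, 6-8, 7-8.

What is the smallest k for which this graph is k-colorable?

0, 2, 3, 5, 8 form a clique, so at least 5 colors are needed.
A valid assignment using 5 colors: 0=b, 1=b, 2=c, 3=e, 4=d, 5=d, 6=c, 7=d, 8=a. Every edge joins two different colors.

5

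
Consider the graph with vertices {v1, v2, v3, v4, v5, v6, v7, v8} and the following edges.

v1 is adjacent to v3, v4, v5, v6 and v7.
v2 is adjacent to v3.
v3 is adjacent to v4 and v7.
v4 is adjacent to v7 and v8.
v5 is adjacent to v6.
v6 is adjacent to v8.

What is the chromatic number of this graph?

4

v1, v3, v4, v7 are pairwise adjacent (a clique of size 4), so at least 4 colors are needed.
One proper 4-coloring: v1=1, v2=1, v3=3, v4=2, v5=3, v6=2, v7=4, v8=1. Every edge joins two different colors.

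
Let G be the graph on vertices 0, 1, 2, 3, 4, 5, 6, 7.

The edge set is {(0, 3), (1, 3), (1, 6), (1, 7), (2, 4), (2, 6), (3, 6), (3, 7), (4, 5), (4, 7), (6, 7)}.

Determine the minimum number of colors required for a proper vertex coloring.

1, 3, 6, 7 are pairwise adjacent (a clique of size 4), so at least 4 colors are needed.
4 colors suffice: 0=a, 1=d, 2=b, 3=c, 4=a, 5=b, 6=a, 7=b. Each edge has distinct colors on its endpoints.

4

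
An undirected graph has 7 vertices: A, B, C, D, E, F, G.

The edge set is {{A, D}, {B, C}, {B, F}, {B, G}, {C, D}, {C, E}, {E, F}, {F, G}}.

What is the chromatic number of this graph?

3

B, F, G form a triangle, so at least 3 colors are needed.
A valid assignment using 3 colors: A=1, B=2, C=1, D=2, E=2, F=1, G=3. No two adjacent vertices share a color.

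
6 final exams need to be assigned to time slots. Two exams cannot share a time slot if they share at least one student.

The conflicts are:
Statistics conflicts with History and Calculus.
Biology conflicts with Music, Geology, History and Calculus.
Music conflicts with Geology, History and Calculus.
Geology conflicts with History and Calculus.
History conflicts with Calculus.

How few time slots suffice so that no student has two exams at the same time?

5

Biology, Music, Geology, History, Calculus all conflict with each other, so at least 5 time slots are needed.
Using 5 time slots: Statistics=3, Biology=3, Music=4, Geology=5, History=1, Calculus=2. Every pair that conflicts lands in different time slots.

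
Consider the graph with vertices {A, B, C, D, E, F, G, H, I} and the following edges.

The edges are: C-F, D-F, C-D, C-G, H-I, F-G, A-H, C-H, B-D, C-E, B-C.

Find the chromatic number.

3

C, D, F are pairwise adjacent, so at least 3 colors are needed.
3 colors suffice: A=red, B=blue, C=red, D=green, E=blue, F=blue, G=green, H=blue, I=red. Every edge joins two different colors.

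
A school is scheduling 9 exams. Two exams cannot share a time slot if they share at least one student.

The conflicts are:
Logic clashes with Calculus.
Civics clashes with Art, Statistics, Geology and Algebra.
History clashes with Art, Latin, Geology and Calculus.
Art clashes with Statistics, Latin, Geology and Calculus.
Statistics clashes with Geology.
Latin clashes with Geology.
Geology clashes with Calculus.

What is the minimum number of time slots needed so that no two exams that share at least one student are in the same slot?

4

History, Art, Geology, Calculus all conflict with each other, so at least 4 time slots are needed.
4 time slots suffice: time slot 1 → {Logic, Geology, Algebra}; time slot 2 → {Art}; time slot 3 → {Civics, Latin, Calculus}; time slot 4 → {History, Statistics}. No two conflicting exams share a time slot.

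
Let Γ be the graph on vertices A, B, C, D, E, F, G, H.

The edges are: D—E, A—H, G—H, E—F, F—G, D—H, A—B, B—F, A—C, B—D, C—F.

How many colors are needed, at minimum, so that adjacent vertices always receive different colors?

3

The cycle A-H-G-F-C-A has odd length 5, so it cannot be 2-colored; at least 3 colors are needed.
3 colors suffice: color red → {F, H}; color blue → {A, D, G}; color green → {B, C, E}. No two adjacent vertices share a color.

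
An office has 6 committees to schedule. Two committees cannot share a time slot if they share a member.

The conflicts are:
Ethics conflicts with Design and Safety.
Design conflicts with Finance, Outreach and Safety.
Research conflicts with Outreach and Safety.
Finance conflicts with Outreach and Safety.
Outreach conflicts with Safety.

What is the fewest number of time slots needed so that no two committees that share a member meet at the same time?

Design, Finance, Outreach, Safety all conflict with each other, so at least 4 time slots are needed.
Using 4 time slots: Ethics=2, Design=3, Research=3, Finance=4, Outreach=2, Safety=1. No two conflicting committees share a time slot.

4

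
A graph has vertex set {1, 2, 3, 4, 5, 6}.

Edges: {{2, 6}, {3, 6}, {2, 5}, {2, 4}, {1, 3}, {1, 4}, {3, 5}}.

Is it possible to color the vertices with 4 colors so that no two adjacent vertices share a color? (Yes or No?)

Yes

The chromatic number is 3. The cycle 3-1-4-2-5-3 has odd length 5, so it cannot be 2-colored; at least 3 colors are needed.
3 colors suffice: color red → {2, 3}; color blue → {4, 5, 6}; color green → {1}.
Since 4 ≥ 3, a proper 4-coloring certainly exists.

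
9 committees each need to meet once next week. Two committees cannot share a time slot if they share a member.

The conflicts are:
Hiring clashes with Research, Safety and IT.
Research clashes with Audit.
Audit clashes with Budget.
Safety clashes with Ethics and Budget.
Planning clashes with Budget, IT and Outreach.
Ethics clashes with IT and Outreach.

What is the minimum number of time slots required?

The cycle Audit-Research-Hiring-Safety-Budget-Audit has odd length 5, so it cannot be 2-colored; at least 3 time slots are needed.
3 time slots suffice: time slot 1 → {Hiring, Audit, Planning, Ethics}; time slot 2 → {Research, Safety, IT, Outreach}; time slot 3 → {Budget}. Each listed conflict is separated.

3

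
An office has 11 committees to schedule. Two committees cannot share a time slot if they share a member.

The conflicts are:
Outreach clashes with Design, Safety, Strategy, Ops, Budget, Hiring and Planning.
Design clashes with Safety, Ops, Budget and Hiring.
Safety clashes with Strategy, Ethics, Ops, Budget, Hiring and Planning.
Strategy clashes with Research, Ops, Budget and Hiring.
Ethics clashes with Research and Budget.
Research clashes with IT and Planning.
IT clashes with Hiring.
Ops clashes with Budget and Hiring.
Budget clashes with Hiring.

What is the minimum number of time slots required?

6

Outreach, Safety, Strategy, Ops, Budget, Hiring pairwise conflict, so at least 6 time slots are needed.
6 time slots suffice: time slot 1 → {Safety, Research}; time slot 2 → {IT, Budget, Planning}; time slot 3 → {Outreach, Ethics}; time slot 4 → {Hiring}; time slot 5 → {Design, Strategy}; time slot 6 → {Ops}. No two conflicting committees share a time slot.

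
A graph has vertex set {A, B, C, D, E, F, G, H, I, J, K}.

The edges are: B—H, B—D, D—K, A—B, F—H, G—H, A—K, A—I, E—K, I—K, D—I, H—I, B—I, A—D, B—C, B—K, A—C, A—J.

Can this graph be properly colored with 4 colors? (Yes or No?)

No

A, B, D, I, K form a clique, so at least 5 colors are needed.
So 4 colors are not enough.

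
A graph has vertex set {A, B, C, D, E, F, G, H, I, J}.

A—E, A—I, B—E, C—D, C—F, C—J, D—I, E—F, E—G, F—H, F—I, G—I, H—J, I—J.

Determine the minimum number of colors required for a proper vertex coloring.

2

A and E are adjacent, so at least 2 colors are needed.
2 colors suffice: color 1 → {C, E, H, I}; color 2 → {A, B, D, F, G, J}. No two adjacent vertices share a color.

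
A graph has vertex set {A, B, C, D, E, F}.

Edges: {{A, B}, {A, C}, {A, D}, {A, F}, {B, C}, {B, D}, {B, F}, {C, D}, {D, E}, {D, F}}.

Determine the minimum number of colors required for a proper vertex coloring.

A, B, D, F are mutually adjacent (a clique of size 4), so at least 4 colors are needed.
A valid assignment using 4 colors: A=2, B=3, C=4, D=1, E=2, F=4. Every edge joins two different colors.

4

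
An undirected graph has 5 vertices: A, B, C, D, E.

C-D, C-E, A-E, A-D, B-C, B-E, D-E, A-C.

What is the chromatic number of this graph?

A, C, D, E are pairwise adjacent (a clique of size 4), so at least 4 colors are needed.
One proper 4-coloring: A=yellow, B=green, C=blue, D=green, E=red. Every edge joins two different colors.

4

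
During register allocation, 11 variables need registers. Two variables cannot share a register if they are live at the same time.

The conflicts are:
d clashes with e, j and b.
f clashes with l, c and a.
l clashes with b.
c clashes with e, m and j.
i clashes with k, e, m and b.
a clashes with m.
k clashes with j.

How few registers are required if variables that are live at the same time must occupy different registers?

The cycle k-j-c-e-i-k has odd length 5, so it cannot be 2-colored; at least 3 registers are needed.
A valid assignment using 3 registers: d=1, f=2, l=1, c=1, i=1, a=1, k=3, e=2, m=2, j=2, b=2. Each listed conflict is separated.

3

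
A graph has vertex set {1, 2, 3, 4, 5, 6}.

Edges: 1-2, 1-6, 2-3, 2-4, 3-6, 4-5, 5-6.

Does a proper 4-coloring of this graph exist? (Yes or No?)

Yes

The chromatic number is 3. The cycle 4-2-3-6-5-4 has odd length 5, so it cannot be 2-colored; at least 3 colors are needed.
3 colors suffice: 1=b, 2=a, 3=b, 4=b, 5=c, 6=a.
Since 4 ≥ 3, a proper 4-coloring certainly exists.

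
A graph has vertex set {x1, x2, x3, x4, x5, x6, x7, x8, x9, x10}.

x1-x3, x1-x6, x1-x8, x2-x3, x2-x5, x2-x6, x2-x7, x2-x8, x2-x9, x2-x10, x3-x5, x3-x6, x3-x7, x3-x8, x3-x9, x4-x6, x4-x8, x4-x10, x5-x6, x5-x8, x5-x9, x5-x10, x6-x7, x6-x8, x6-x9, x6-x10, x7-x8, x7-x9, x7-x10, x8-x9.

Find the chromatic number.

6

x2, x3, x5, x6, x8, x9 are pairwise adjacent (a clique of size 6), so at least 6 colors are needed.
6 colors suffice: color 1 → {x6}; color 2 → {x8, x10}; color 3 → {x3, x4}; color 4 → {x1, x2}; color 5 → {x5, x7}; color 6 → {x9}. Each edge has distinct colors on its endpoints.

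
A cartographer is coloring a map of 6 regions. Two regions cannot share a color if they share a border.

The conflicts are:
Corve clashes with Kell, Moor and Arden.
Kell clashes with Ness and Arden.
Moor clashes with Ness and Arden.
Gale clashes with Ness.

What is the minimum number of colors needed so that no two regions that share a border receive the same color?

3

Corve, Moor, Arden are mutually in conflict, so at least 3 colors are needed.
3 colors suffice: Corve=3, Kell=2, Moor=2, Gale=2, Ness=1, Arden=1. Every pair that conflicts lands in different colors.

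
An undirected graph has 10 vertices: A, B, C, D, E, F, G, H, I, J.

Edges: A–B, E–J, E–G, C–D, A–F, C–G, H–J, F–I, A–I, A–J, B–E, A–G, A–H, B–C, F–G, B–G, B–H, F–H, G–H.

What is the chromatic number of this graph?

A, F, G, H form a clique, so at least 4 colors are needed.
A valid assignment using 4 colors: A=2, B=4, C=2, D=1, E=2, F=4, G=1, H=3, I=1, J=1. Every edge joins two different colors.

4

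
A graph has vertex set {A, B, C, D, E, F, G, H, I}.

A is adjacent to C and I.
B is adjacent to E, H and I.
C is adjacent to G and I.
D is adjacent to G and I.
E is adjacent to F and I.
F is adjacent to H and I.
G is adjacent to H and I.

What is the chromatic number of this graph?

3

A, C, I are pairwise adjacent, so at least 3 colors are needed.
3 colors suffice: color 1 → {H, I}; color 2 → {A, B, F, G}; color 3 → {C, D, E}. No two adjacent vertices share a color.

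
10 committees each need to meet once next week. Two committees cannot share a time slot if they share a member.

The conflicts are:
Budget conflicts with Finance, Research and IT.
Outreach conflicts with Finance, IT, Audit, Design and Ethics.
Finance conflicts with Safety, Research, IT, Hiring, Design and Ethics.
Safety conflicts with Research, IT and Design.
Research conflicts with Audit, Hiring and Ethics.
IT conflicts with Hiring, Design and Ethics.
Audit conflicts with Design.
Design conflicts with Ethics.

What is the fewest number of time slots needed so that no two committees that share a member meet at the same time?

Outreach, Finance, IT, Design, Ethics all conflict with each other, so at least 5 time slots are needed.
Using 5 time slots: Budget=3, Outreach=4, Finance=1, Safety=4, Research=2, IT=2, Audit=1, Hiring=3, Design=3, Ethics=5. No two conflicting committees share a time slot.

5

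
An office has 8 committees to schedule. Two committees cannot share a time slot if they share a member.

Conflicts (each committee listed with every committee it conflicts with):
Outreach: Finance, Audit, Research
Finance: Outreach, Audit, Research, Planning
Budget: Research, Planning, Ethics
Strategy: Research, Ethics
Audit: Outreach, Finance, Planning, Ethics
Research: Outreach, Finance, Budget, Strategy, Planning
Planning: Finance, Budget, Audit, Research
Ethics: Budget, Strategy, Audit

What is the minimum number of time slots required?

3

Budget, Research, Planning are mutually in conflict, so at least 3 time slots are needed.
A valid assignment using 3 time slots: Outreach=2, Finance=3, Budget=3, Strategy=3, Audit=1, Research=1, Planning=2, Ethics=2. Each listed conflict is separated.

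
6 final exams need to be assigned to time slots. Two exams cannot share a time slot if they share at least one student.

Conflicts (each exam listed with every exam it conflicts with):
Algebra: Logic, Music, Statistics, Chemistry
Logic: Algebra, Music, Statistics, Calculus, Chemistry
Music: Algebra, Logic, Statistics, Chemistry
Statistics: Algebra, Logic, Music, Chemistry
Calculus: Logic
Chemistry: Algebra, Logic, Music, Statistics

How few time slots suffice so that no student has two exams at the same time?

Algebra, Logic, Music, Statistics, Chemistry pairwise conflict, so at least 5 time slots are needed.
5 time slots suffice: Algebra=4, Logic=1, Music=2, Statistics=3, Calculus=2, Chemistry=5. Every pair that conflicts lands in different time slots.

5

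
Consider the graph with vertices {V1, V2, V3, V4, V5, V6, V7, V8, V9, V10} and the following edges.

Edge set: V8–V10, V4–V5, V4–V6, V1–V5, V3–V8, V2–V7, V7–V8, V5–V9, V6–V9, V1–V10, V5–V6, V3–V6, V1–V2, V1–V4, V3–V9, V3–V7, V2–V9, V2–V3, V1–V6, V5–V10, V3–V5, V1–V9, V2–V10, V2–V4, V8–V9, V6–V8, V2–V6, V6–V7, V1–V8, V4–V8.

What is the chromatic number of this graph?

4

V1, V2, V4, V6 are mutually adjacent (a clique of size 4), so at least 4 colors are needed.
4 colors suffice: V1=2, V2=3, V3=2, V4=4, V5=3, V6=1, V7=4, V8=3, V9=4, V10=1. Each edge has distinct colors on its endpoints.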